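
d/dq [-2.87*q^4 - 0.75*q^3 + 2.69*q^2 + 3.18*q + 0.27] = -11.48*q^3 - 2.25*q^2 + 5.38*q + 3.18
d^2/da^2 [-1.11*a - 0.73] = 0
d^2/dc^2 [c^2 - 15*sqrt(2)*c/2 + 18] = 2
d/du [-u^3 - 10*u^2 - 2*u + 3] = -3*u^2 - 20*u - 2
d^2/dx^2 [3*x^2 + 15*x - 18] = 6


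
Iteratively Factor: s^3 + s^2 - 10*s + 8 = (s - 1)*(s^2 + 2*s - 8) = (s - 1)*(s + 4)*(s - 2)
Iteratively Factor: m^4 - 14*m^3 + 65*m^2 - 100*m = (m - 4)*(m^3 - 10*m^2 + 25*m) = (m - 5)*(m - 4)*(m^2 - 5*m) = m*(m - 5)*(m - 4)*(m - 5)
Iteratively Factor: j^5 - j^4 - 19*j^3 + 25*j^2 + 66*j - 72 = (j - 3)*(j^4 + 2*j^3 - 13*j^2 - 14*j + 24) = (j - 3)*(j - 1)*(j^3 + 3*j^2 - 10*j - 24) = (j - 3)*(j - 1)*(j + 2)*(j^2 + j - 12) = (j - 3)*(j - 1)*(j + 2)*(j + 4)*(j - 3)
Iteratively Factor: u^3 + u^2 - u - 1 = (u - 1)*(u^2 + 2*u + 1) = (u - 1)*(u + 1)*(u + 1)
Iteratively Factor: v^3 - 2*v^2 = (v)*(v^2 - 2*v) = v^2*(v - 2)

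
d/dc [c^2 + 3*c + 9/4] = 2*c + 3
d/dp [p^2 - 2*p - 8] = 2*p - 2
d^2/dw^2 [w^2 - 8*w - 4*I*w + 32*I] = 2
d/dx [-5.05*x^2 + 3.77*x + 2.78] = 3.77 - 10.1*x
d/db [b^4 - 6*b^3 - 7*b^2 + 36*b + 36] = 4*b^3 - 18*b^2 - 14*b + 36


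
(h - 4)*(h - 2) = h^2 - 6*h + 8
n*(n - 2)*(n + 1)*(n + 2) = n^4 + n^3 - 4*n^2 - 4*n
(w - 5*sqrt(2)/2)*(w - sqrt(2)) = w^2 - 7*sqrt(2)*w/2 + 5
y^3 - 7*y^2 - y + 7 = (y - 7)*(y - 1)*(y + 1)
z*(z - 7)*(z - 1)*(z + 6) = z^4 - 2*z^3 - 41*z^2 + 42*z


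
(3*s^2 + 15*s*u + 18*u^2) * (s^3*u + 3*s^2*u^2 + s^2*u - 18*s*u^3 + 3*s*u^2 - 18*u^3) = 3*s^5*u + 24*s^4*u^2 + 3*s^4*u + 9*s^3*u^3 + 24*s^3*u^2 - 216*s^2*u^4 + 9*s^2*u^3 - 324*s*u^5 - 216*s*u^4 - 324*u^5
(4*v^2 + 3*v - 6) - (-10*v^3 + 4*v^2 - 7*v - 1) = 10*v^3 + 10*v - 5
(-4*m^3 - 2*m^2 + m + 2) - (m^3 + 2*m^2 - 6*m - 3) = -5*m^3 - 4*m^2 + 7*m + 5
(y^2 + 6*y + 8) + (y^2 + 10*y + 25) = 2*y^2 + 16*y + 33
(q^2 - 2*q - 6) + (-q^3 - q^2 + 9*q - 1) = -q^3 + 7*q - 7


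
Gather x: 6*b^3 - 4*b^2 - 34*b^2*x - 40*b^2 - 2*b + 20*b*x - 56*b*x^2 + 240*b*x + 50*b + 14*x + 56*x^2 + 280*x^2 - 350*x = 6*b^3 - 44*b^2 + 48*b + x^2*(336 - 56*b) + x*(-34*b^2 + 260*b - 336)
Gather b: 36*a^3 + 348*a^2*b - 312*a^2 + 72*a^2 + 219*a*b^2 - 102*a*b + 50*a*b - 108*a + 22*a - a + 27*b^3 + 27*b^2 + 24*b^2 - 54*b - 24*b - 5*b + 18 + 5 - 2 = 36*a^3 - 240*a^2 - 87*a + 27*b^3 + b^2*(219*a + 51) + b*(348*a^2 - 52*a - 83) + 21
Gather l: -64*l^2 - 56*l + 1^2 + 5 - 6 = -64*l^2 - 56*l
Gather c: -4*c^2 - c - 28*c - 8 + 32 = -4*c^2 - 29*c + 24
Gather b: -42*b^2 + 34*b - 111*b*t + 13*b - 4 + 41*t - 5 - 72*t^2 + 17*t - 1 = -42*b^2 + b*(47 - 111*t) - 72*t^2 + 58*t - 10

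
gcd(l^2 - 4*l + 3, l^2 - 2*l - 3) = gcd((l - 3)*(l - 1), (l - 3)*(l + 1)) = l - 3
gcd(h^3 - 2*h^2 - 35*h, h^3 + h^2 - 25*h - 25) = h + 5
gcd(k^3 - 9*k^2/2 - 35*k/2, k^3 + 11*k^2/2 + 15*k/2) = k^2 + 5*k/2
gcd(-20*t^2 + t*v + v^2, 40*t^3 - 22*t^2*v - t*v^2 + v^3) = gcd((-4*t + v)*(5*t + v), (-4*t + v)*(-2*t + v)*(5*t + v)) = 20*t^2 - t*v - v^2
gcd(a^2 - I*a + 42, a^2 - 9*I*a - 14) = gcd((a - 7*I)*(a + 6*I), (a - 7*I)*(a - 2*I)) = a - 7*I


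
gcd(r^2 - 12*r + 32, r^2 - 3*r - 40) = r - 8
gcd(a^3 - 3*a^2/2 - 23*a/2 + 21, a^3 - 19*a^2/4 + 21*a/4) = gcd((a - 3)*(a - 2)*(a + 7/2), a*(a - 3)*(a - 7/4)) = a - 3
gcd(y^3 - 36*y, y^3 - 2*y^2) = y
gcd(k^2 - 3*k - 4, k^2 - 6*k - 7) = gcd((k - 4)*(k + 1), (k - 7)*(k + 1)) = k + 1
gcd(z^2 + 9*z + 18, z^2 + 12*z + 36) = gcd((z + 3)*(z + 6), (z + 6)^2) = z + 6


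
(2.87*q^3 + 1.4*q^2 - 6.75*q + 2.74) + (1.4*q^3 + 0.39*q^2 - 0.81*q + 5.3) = 4.27*q^3 + 1.79*q^2 - 7.56*q + 8.04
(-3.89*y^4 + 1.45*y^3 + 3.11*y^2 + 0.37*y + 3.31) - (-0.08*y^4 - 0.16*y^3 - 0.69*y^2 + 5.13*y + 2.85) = -3.81*y^4 + 1.61*y^3 + 3.8*y^2 - 4.76*y + 0.46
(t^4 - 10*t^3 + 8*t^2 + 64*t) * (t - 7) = t^5 - 17*t^4 + 78*t^3 + 8*t^2 - 448*t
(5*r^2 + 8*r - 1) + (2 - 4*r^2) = r^2 + 8*r + 1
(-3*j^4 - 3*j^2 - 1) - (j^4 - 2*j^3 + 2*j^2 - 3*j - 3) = -4*j^4 + 2*j^3 - 5*j^2 + 3*j + 2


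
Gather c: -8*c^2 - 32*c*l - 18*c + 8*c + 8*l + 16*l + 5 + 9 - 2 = -8*c^2 + c*(-32*l - 10) + 24*l + 12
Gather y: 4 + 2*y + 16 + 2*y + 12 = 4*y + 32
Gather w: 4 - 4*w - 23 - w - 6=-5*w - 25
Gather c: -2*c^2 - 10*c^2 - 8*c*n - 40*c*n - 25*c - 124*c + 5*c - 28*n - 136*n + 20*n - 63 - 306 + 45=-12*c^2 + c*(-48*n - 144) - 144*n - 324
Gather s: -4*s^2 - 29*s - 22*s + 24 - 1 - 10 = -4*s^2 - 51*s + 13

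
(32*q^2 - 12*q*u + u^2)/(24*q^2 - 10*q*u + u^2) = (8*q - u)/(6*q - u)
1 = 1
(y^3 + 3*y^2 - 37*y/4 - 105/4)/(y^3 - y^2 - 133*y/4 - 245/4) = (y - 3)/(y - 7)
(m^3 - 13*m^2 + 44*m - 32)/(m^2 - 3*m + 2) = (m^2 - 12*m + 32)/(m - 2)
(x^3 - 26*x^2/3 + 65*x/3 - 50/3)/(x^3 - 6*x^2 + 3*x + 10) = (x - 5/3)/(x + 1)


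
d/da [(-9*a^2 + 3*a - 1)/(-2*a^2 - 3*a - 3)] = (33*a^2 + 50*a - 12)/(4*a^4 + 12*a^3 + 21*a^2 + 18*a + 9)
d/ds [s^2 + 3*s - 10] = 2*s + 3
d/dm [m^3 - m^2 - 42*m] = 3*m^2 - 2*m - 42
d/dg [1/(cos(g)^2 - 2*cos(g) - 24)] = 2*(cos(g) - 1)*sin(g)/(sin(g)^2 + 2*cos(g) + 23)^2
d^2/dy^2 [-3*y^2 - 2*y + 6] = -6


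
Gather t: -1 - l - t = -l - t - 1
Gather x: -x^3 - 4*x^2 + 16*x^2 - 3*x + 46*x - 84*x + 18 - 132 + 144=-x^3 + 12*x^2 - 41*x + 30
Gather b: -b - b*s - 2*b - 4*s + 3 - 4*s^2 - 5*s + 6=b*(-s - 3) - 4*s^2 - 9*s + 9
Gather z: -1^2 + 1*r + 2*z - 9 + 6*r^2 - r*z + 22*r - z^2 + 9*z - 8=6*r^2 + 23*r - z^2 + z*(11 - r) - 18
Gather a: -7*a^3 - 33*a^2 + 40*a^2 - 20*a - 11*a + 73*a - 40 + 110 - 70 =-7*a^3 + 7*a^2 + 42*a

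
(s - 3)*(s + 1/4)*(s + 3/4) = s^3 - 2*s^2 - 45*s/16 - 9/16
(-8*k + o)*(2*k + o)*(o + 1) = -16*k^2*o - 16*k^2 - 6*k*o^2 - 6*k*o + o^3 + o^2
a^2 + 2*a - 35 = (a - 5)*(a + 7)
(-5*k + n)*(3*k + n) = -15*k^2 - 2*k*n + n^2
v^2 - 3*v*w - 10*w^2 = (v - 5*w)*(v + 2*w)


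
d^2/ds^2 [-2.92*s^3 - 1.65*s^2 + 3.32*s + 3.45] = -17.52*s - 3.3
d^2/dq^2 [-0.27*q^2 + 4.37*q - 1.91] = -0.540000000000000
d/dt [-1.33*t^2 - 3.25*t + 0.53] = -2.66*t - 3.25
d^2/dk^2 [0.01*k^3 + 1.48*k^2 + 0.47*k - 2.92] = 0.06*k + 2.96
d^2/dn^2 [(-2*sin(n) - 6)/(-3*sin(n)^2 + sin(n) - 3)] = 6*(-27*sin(n)^5 - 37*sin(n)^4 + 88*sin(n)^2 - 9*sin(n)/4 - 63*sin(3*n)/4 + 3*sin(5*n)/2 - 14)/(3*sin(n)^2 - sin(n) + 3)^3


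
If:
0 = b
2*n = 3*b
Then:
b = 0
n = 0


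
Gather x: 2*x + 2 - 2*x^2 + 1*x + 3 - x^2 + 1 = -3*x^2 + 3*x + 6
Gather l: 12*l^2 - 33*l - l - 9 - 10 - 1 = 12*l^2 - 34*l - 20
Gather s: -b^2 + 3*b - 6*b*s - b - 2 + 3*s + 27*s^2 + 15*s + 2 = -b^2 + 2*b + 27*s^2 + s*(18 - 6*b)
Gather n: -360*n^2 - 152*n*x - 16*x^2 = -360*n^2 - 152*n*x - 16*x^2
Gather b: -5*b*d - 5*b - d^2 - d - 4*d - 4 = b*(-5*d - 5) - d^2 - 5*d - 4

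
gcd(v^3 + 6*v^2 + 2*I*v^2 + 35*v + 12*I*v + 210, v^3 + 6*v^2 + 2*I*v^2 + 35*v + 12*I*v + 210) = v^3 + v^2*(6 + 2*I) + v*(35 + 12*I) + 210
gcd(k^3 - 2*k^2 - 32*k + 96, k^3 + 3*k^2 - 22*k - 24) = k^2 + 2*k - 24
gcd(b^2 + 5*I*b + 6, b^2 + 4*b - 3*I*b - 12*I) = 1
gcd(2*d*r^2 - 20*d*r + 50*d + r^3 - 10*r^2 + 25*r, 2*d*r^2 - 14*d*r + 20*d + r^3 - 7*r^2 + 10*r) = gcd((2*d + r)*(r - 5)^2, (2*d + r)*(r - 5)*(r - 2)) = 2*d*r - 10*d + r^2 - 5*r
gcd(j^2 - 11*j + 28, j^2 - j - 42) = j - 7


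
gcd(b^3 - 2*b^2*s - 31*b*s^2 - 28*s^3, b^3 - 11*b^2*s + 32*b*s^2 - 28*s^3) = -b + 7*s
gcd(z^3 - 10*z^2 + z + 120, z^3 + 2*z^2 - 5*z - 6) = z + 3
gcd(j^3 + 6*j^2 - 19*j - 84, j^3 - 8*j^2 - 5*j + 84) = j^2 - j - 12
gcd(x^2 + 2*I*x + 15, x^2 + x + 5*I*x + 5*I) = x + 5*I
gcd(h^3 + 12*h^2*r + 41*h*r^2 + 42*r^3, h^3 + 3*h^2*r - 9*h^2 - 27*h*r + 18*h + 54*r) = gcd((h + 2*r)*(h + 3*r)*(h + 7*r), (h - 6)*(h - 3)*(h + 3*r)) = h + 3*r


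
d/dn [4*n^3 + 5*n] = 12*n^2 + 5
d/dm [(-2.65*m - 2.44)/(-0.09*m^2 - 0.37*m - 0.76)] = (-0.2385*m^2 - 0.4392*m + 1.1112)/(0.0081*m^4 + 0.0666*m^3 + 0.2737*m^2 + 0.5624*m + 0.5776)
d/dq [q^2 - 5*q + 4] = 2*q - 5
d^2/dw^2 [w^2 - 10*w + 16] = 2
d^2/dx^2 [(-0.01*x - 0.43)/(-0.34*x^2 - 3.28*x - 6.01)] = ((0.01*x + 0.43)*(0.68*x + 3.28)*(1.36*x + 6.56) - (0.0204*x + 0.358)*(0.34*x^2 + 3.28*x + 6.01))/(0.34*x^2 + 3.28*x + 6.01)^3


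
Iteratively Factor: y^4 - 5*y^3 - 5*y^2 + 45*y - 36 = (y + 3)*(y^3 - 8*y^2 + 19*y - 12) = (y - 1)*(y + 3)*(y^2 - 7*y + 12) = (y - 3)*(y - 1)*(y + 3)*(y - 4)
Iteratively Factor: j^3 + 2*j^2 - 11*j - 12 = (j - 3)*(j^2 + 5*j + 4) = (j - 3)*(j + 1)*(j + 4)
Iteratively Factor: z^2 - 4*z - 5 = (z + 1)*(z - 5)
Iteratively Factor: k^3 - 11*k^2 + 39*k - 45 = (k - 3)*(k^2 - 8*k + 15) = (k - 3)^2*(k - 5)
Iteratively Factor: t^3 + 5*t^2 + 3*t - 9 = (t + 3)*(t^2 + 2*t - 3) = (t - 1)*(t + 3)*(t + 3)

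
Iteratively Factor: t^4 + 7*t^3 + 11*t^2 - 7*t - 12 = (t + 3)*(t^3 + 4*t^2 - t - 4) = (t + 1)*(t + 3)*(t^2 + 3*t - 4) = (t - 1)*(t + 1)*(t + 3)*(t + 4)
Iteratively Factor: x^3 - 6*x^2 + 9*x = (x)*(x^2 - 6*x + 9) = x*(x - 3)*(x - 3)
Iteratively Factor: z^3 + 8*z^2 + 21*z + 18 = (z + 2)*(z^2 + 6*z + 9) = (z + 2)*(z + 3)*(z + 3)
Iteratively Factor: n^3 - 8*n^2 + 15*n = (n)*(n^2 - 8*n + 15) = n*(n - 3)*(n - 5)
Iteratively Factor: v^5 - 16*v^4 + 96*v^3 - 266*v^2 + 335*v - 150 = (v - 3)*(v^4 - 13*v^3 + 57*v^2 - 95*v + 50) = (v - 3)*(v - 1)*(v^3 - 12*v^2 + 45*v - 50) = (v - 3)*(v - 2)*(v - 1)*(v^2 - 10*v + 25) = (v - 5)*(v - 3)*(v - 2)*(v - 1)*(v - 5)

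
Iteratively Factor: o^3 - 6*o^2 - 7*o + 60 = (o + 3)*(o^2 - 9*o + 20) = (o - 4)*(o + 3)*(o - 5)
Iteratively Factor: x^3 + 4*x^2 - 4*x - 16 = (x - 2)*(x^2 + 6*x + 8) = (x - 2)*(x + 2)*(x + 4)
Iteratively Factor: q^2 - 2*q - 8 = (q + 2)*(q - 4)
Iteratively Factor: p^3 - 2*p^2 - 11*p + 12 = (p - 4)*(p^2 + 2*p - 3) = (p - 4)*(p - 1)*(p + 3)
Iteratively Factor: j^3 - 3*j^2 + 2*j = (j)*(j^2 - 3*j + 2) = j*(j - 2)*(j - 1)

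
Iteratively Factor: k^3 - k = (k - 1)*(k^2 + k) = k*(k - 1)*(k + 1)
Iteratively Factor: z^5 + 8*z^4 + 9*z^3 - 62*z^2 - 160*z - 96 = (z + 2)*(z^4 + 6*z^3 - 3*z^2 - 56*z - 48) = (z - 3)*(z + 2)*(z^3 + 9*z^2 + 24*z + 16) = (z - 3)*(z + 2)*(z + 4)*(z^2 + 5*z + 4) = (z - 3)*(z + 1)*(z + 2)*(z + 4)*(z + 4)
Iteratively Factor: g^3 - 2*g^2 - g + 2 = (g - 2)*(g^2 - 1) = (g - 2)*(g + 1)*(g - 1)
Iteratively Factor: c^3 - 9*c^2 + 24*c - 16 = (c - 1)*(c^2 - 8*c + 16) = (c - 4)*(c - 1)*(c - 4)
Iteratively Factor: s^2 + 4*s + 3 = (s + 1)*(s + 3)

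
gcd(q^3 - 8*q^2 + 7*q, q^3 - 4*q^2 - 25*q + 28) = q^2 - 8*q + 7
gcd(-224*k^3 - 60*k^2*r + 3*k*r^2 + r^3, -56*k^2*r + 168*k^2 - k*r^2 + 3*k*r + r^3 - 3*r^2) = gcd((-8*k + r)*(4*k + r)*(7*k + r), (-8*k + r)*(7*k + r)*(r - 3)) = -56*k^2 - k*r + r^2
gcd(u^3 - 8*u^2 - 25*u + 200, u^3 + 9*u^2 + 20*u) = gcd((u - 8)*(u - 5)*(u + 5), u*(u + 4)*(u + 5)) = u + 5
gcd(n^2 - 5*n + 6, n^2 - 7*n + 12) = n - 3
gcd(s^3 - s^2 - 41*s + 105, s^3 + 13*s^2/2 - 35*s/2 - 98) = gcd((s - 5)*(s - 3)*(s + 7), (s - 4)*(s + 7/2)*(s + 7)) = s + 7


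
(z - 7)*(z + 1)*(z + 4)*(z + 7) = z^4 + 5*z^3 - 45*z^2 - 245*z - 196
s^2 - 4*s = s*(s - 4)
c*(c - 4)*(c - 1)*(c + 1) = c^4 - 4*c^3 - c^2 + 4*c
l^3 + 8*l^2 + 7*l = l*(l + 1)*(l + 7)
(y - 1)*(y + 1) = y^2 - 1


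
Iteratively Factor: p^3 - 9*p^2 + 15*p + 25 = (p - 5)*(p^2 - 4*p - 5) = (p - 5)^2*(p + 1)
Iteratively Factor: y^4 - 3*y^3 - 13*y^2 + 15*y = (y + 3)*(y^3 - 6*y^2 + 5*y) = y*(y + 3)*(y^2 - 6*y + 5) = y*(y - 5)*(y + 3)*(y - 1)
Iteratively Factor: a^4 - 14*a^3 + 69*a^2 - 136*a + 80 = (a - 5)*(a^3 - 9*a^2 + 24*a - 16) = (a - 5)*(a - 4)*(a^2 - 5*a + 4) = (a - 5)*(a - 4)*(a - 1)*(a - 4)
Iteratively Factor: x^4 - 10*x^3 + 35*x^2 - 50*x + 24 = (x - 1)*(x^3 - 9*x^2 + 26*x - 24) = (x - 4)*(x - 1)*(x^2 - 5*x + 6) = (x - 4)*(x - 3)*(x - 1)*(x - 2)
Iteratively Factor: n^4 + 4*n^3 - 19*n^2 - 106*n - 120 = (n + 4)*(n^3 - 19*n - 30) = (n - 5)*(n + 4)*(n^2 + 5*n + 6) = (n - 5)*(n + 2)*(n + 4)*(n + 3)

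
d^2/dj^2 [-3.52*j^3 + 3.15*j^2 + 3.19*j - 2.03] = 6.3 - 21.12*j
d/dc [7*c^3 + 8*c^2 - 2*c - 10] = 21*c^2 + 16*c - 2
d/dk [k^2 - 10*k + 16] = 2*k - 10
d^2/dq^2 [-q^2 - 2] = -2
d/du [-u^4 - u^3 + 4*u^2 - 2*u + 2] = -4*u^3 - 3*u^2 + 8*u - 2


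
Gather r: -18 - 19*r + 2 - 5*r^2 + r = -5*r^2 - 18*r - 16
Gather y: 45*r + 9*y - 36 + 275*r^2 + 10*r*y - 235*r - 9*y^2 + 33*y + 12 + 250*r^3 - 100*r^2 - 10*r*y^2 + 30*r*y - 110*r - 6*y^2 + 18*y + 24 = 250*r^3 + 175*r^2 - 300*r + y^2*(-10*r - 15) + y*(40*r + 60)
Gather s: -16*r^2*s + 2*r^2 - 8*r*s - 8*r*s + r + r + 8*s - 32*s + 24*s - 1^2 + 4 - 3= 2*r^2 + 2*r + s*(-16*r^2 - 16*r)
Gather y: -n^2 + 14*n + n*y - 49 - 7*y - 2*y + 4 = -n^2 + 14*n + y*(n - 9) - 45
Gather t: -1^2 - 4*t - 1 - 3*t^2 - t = -3*t^2 - 5*t - 2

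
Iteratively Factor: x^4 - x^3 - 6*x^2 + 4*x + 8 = (x - 2)*(x^3 + x^2 - 4*x - 4) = (x - 2)*(x + 1)*(x^2 - 4) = (x - 2)^2*(x + 1)*(x + 2)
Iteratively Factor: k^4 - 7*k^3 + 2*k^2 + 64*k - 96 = (k - 4)*(k^3 - 3*k^2 - 10*k + 24) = (k - 4)*(k - 2)*(k^2 - k - 12) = (k - 4)^2*(k - 2)*(k + 3)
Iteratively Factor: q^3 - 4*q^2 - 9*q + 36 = (q - 3)*(q^2 - q - 12) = (q - 4)*(q - 3)*(q + 3)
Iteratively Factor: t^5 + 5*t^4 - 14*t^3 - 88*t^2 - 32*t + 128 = (t - 1)*(t^4 + 6*t^3 - 8*t^2 - 96*t - 128) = (t - 1)*(t + 2)*(t^3 + 4*t^2 - 16*t - 64) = (t - 1)*(t + 2)*(t + 4)*(t^2 - 16) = (t - 4)*(t - 1)*(t + 2)*(t + 4)*(t + 4)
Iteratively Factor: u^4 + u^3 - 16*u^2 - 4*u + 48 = (u - 3)*(u^3 + 4*u^2 - 4*u - 16) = (u - 3)*(u + 4)*(u^2 - 4) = (u - 3)*(u + 2)*(u + 4)*(u - 2)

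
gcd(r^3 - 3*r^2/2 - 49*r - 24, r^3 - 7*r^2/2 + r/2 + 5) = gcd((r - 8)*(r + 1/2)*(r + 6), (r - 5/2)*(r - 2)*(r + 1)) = 1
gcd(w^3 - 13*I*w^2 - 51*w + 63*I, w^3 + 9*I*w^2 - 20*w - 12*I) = 1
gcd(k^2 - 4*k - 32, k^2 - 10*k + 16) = k - 8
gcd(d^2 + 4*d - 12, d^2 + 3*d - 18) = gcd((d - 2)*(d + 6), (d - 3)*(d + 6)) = d + 6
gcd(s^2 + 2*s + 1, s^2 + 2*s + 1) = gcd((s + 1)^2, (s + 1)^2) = s^2 + 2*s + 1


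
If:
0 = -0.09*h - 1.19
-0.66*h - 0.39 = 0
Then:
No Solution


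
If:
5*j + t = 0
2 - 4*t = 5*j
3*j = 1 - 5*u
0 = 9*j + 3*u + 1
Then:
No Solution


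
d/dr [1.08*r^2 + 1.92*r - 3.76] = 2.16*r + 1.92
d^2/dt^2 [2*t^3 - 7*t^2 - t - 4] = 12*t - 14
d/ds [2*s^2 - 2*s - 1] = 4*s - 2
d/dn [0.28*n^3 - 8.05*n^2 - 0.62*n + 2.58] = 0.84*n^2 - 16.1*n - 0.62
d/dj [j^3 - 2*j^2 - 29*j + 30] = 3*j^2 - 4*j - 29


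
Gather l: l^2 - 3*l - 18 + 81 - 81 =l^2 - 3*l - 18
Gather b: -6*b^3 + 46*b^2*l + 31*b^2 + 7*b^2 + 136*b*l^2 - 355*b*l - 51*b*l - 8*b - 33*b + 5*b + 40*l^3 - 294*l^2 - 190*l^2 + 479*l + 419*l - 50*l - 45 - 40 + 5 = -6*b^3 + b^2*(46*l + 38) + b*(136*l^2 - 406*l - 36) + 40*l^3 - 484*l^2 + 848*l - 80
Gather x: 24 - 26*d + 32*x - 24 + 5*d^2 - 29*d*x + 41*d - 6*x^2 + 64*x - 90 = 5*d^2 + 15*d - 6*x^2 + x*(96 - 29*d) - 90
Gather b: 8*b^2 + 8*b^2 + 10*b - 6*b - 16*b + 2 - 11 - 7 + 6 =16*b^2 - 12*b - 10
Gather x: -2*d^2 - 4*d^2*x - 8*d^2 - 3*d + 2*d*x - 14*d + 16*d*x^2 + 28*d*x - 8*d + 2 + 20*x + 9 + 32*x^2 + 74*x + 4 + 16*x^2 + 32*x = -10*d^2 - 25*d + x^2*(16*d + 48) + x*(-4*d^2 + 30*d + 126) + 15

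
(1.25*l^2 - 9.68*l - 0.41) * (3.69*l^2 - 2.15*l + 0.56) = 4.6125*l^4 - 38.4067*l^3 + 19.9991*l^2 - 4.5393*l - 0.2296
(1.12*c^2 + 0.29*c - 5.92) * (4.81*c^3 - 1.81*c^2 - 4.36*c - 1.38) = 5.3872*c^5 - 0.6323*c^4 - 33.8833*c^3 + 7.9052*c^2 + 25.411*c + 8.1696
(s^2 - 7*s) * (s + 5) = s^3 - 2*s^2 - 35*s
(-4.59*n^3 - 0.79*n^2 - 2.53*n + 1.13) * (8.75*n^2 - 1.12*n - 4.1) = -40.1625*n^5 - 1.7717*n^4 - 2.4337*n^3 + 15.9601*n^2 + 9.1074*n - 4.633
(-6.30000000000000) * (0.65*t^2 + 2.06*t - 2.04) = -4.095*t^2 - 12.978*t + 12.852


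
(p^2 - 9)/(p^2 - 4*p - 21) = (p - 3)/(p - 7)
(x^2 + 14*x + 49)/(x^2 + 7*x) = (x + 7)/x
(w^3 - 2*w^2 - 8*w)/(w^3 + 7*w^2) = (w^2 - 2*w - 8)/(w*(w + 7))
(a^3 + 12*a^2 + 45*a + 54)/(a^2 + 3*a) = a + 9 + 18/a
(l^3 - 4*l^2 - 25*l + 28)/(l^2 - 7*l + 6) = (l^2 - 3*l - 28)/(l - 6)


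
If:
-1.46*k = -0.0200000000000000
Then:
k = 0.01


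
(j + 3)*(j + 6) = j^2 + 9*j + 18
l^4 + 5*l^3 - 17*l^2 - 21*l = l*(l - 3)*(l + 1)*(l + 7)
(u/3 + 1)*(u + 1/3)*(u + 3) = u^3/3 + 19*u^2/9 + 11*u/3 + 1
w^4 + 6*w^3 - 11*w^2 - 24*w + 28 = (w - 2)*(w - 1)*(w + 2)*(w + 7)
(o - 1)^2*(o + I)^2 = o^4 - 2*o^3 + 2*I*o^3 - 4*I*o^2 + 2*o + 2*I*o - 1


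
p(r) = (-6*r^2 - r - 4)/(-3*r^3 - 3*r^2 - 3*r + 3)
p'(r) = (-12*r - 1)/(-3*r^3 - 3*r^2 - 3*r + 3) + (-6*r^2 - r - 4)*(9*r^2 + 6*r + 3)/(-3*r^3 - 3*r^2 - 3*r + 3)^2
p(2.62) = 0.60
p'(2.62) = -0.20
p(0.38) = -4.16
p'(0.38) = -26.07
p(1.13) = 1.50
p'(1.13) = -2.02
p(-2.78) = -0.90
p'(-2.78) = -0.35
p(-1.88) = -1.30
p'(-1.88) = -0.50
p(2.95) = 0.54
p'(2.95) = -0.16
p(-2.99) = -0.84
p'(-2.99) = -0.30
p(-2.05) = -1.21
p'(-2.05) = -0.49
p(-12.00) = -0.18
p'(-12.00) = -0.02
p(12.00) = 0.16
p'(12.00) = -0.01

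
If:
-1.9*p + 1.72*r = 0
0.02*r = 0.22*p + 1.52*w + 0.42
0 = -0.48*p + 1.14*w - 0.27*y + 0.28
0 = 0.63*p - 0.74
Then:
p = 1.17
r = 1.30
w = -0.43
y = -2.86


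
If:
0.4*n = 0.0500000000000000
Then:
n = 0.12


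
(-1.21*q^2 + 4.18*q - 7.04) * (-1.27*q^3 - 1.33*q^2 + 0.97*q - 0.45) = 1.5367*q^5 - 3.6993*q^4 + 2.2077*q^3 + 13.9623*q^2 - 8.7098*q + 3.168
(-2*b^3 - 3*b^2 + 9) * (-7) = 14*b^3 + 21*b^2 - 63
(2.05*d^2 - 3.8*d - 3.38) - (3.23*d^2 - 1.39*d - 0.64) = -1.18*d^2 - 2.41*d - 2.74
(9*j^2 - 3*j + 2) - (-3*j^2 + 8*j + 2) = 12*j^2 - 11*j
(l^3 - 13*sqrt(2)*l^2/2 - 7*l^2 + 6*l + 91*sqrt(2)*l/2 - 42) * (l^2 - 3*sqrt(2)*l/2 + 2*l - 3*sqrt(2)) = l^5 - 8*sqrt(2)*l^4 - 5*l^4 + 23*l^3/2 + 40*sqrt(2)*l^3 - 255*l^2/2 + 103*sqrt(2)*l^2 - 357*l + 45*sqrt(2)*l + 126*sqrt(2)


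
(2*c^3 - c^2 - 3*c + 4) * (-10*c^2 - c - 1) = -20*c^5 + 8*c^4 + 29*c^3 - 36*c^2 - c - 4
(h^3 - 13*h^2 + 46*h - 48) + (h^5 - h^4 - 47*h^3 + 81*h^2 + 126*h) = h^5 - h^4 - 46*h^3 + 68*h^2 + 172*h - 48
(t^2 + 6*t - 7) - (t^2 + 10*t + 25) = -4*t - 32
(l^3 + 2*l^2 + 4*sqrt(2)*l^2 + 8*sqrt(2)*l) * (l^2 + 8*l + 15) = l^5 + 4*sqrt(2)*l^4 + 10*l^4 + 31*l^3 + 40*sqrt(2)*l^3 + 30*l^2 + 124*sqrt(2)*l^2 + 120*sqrt(2)*l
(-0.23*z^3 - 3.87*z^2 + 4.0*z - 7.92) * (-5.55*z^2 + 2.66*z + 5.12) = 1.2765*z^5 + 20.8667*z^4 - 33.6718*z^3 + 34.7816*z^2 - 0.587199999999999*z - 40.5504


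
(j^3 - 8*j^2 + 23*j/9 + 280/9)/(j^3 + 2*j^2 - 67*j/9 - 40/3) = (j - 7)/(j + 3)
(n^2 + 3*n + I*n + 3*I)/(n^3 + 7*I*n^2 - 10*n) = (n^2 + n*(3 + I) + 3*I)/(n*(n^2 + 7*I*n - 10))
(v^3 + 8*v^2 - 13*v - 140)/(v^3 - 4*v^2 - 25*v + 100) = (v + 7)/(v - 5)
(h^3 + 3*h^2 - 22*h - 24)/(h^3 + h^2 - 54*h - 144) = (h^2 - 3*h - 4)/(h^2 - 5*h - 24)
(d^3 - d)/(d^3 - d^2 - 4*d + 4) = d*(d + 1)/(d^2 - 4)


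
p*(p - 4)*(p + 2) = p^3 - 2*p^2 - 8*p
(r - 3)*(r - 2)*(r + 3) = r^3 - 2*r^2 - 9*r + 18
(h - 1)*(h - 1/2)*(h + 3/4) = h^3 - 3*h^2/4 - 5*h/8 + 3/8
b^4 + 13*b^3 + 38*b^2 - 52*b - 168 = (b - 2)*(b + 2)*(b + 6)*(b + 7)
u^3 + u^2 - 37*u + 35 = (u - 5)*(u - 1)*(u + 7)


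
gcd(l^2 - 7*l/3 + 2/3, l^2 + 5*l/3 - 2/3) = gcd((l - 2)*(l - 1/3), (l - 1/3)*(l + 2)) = l - 1/3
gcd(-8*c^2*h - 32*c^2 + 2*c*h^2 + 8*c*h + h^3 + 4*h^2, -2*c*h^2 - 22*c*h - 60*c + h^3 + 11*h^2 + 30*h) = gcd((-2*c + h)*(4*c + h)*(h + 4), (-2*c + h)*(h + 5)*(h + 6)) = 2*c - h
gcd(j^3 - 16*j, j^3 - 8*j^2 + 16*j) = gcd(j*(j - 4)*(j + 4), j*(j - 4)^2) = j^2 - 4*j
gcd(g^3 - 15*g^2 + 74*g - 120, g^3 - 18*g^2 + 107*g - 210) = g^2 - 11*g + 30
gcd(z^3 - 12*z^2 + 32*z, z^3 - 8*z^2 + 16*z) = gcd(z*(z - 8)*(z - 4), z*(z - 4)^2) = z^2 - 4*z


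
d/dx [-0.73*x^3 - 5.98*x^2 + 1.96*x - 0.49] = -2.19*x^2 - 11.96*x + 1.96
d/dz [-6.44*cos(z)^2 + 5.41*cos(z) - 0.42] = (12.88*cos(z) - 5.41)*sin(z)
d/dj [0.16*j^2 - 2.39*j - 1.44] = 0.32*j - 2.39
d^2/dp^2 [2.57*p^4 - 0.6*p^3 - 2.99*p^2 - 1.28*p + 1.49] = 30.84*p^2 - 3.6*p - 5.98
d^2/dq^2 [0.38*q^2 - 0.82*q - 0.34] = 0.760000000000000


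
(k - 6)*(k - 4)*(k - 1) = k^3 - 11*k^2 + 34*k - 24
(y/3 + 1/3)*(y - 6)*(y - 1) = y^3/3 - 2*y^2 - y/3 + 2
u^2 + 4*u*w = u*(u + 4*w)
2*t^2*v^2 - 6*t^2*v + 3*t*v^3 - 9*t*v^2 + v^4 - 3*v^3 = v*(t + v)*(2*t + v)*(v - 3)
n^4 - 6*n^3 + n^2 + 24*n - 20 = (n - 5)*(n - 2)*(n - 1)*(n + 2)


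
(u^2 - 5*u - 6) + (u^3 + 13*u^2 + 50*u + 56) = u^3 + 14*u^2 + 45*u + 50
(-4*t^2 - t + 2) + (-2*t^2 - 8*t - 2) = -6*t^2 - 9*t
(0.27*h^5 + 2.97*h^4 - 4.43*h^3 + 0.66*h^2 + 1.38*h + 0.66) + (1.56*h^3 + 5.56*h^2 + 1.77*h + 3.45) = 0.27*h^5 + 2.97*h^4 - 2.87*h^3 + 6.22*h^2 + 3.15*h + 4.11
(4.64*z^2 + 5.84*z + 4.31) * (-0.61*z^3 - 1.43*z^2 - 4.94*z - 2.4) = -2.8304*z^5 - 10.1976*z^4 - 33.9019*z^3 - 46.1489*z^2 - 35.3074*z - 10.344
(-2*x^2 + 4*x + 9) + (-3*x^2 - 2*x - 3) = -5*x^2 + 2*x + 6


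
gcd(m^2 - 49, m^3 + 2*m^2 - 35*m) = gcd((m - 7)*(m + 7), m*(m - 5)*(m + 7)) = m + 7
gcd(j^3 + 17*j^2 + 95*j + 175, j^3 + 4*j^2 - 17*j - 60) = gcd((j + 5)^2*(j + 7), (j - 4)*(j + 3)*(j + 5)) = j + 5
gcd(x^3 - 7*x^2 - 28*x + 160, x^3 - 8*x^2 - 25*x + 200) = x^2 - 3*x - 40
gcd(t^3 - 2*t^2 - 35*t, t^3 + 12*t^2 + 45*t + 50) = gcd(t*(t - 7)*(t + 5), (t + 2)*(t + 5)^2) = t + 5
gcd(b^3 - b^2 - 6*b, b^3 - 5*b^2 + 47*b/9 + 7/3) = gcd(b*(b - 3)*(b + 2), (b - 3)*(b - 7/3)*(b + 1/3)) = b - 3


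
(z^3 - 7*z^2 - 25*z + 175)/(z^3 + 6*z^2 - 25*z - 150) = (z - 7)/(z + 6)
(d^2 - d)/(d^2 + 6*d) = (d - 1)/(d + 6)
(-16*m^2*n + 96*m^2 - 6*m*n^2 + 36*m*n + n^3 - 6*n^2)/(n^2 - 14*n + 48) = (-16*m^2 - 6*m*n + n^2)/(n - 8)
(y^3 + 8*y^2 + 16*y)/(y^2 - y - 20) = y*(y + 4)/(y - 5)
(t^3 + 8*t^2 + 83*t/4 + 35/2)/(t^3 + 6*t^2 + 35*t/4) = (t + 2)/t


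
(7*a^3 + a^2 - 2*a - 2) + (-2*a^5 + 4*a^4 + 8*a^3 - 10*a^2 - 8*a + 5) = -2*a^5 + 4*a^4 + 15*a^3 - 9*a^2 - 10*a + 3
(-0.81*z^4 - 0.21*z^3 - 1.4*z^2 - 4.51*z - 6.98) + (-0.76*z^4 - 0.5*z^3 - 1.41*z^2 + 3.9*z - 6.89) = -1.57*z^4 - 0.71*z^3 - 2.81*z^2 - 0.61*z - 13.87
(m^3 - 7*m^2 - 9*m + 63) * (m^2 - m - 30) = m^5 - 8*m^4 - 32*m^3 + 282*m^2 + 207*m - 1890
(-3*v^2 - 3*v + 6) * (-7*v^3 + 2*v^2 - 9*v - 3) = 21*v^5 + 15*v^4 - 21*v^3 + 48*v^2 - 45*v - 18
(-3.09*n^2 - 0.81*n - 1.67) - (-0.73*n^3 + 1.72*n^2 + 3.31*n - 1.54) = 0.73*n^3 - 4.81*n^2 - 4.12*n - 0.13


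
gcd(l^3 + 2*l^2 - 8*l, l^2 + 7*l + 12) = l + 4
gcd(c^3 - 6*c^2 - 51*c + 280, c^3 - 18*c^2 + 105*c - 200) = c^2 - 13*c + 40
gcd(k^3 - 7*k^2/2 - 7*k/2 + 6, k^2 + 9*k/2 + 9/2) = k + 3/2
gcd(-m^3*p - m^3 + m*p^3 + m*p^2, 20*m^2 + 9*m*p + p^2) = 1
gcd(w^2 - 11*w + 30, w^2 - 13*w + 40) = w - 5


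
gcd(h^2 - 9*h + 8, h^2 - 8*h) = h - 8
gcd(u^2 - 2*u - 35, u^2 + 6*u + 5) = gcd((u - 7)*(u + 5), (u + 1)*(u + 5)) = u + 5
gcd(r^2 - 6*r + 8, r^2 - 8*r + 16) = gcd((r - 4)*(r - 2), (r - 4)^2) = r - 4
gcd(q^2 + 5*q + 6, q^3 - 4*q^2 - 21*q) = q + 3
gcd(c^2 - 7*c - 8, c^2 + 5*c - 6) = 1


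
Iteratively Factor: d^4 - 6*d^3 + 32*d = (d - 4)*(d^3 - 2*d^2 - 8*d) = d*(d - 4)*(d^2 - 2*d - 8) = d*(d - 4)*(d + 2)*(d - 4)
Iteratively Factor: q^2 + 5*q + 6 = (q + 3)*(q + 2)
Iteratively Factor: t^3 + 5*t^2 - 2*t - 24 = (t - 2)*(t^2 + 7*t + 12) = (t - 2)*(t + 3)*(t + 4)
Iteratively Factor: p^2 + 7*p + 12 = (p + 3)*(p + 4)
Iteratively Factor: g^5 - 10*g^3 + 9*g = (g)*(g^4 - 10*g^2 + 9) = g*(g - 3)*(g^3 + 3*g^2 - g - 3) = g*(g - 3)*(g + 1)*(g^2 + 2*g - 3) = g*(g - 3)*(g + 1)*(g + 3)*(g - 1)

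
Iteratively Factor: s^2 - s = (s)*(s - 1)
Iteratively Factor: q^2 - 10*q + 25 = (q - 5)*(q - 5)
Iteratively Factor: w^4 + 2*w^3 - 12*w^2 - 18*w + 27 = (w - 3)*(w^3 + 5*w^2 + 3*w - 9) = (w - 3)*(w + 3)*(w^2 + 2*w - 3) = (w - 3)*(w - 1)*(w + 3)*(w + 3)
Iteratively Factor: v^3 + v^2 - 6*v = (v - 2)*(v^2 + 3*v) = (v - 2)*(v + 3)*(v)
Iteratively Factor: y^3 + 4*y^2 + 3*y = (y)*(y^2 + 4*y + 3) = y*(y + 1)*(y + 3)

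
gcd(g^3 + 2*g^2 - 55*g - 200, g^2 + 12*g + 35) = g + 5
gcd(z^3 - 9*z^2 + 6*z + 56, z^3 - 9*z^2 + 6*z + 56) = z^3 - 9*z^2 + 6*z + 56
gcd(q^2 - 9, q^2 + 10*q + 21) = q + 3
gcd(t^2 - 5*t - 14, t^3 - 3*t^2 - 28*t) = t - 7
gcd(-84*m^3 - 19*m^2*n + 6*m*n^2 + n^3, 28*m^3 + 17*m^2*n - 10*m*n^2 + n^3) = 4*m - n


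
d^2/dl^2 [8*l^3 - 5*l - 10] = 48*l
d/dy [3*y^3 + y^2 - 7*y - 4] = 9*y^2 + 2*y - 7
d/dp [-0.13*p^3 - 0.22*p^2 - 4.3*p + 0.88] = -0.39*p^2 - 0.44*p - 4.3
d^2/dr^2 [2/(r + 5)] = 4/(r + 5)^3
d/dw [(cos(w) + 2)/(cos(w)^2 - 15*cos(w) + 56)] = (cos(w)^2 + 4*cos(w) - 86)*sin(w)/(cos(w)^2 - 15*cos(w) + 56)^2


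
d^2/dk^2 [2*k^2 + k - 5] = 4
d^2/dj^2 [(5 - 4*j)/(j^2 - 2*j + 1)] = 2*(7 - 4*j)/(j^4 - 4*j^3 + 6*j^2 - 4*j + 1)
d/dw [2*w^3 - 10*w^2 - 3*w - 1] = 6*w^2 - 20*w - 3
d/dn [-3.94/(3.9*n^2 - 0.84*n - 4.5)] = (30.732*n - 3.3096)/(-3.9*n^2 + 0.84*n + 4.5)^2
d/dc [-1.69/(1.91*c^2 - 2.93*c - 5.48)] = (6.4558*c - 4.9517)/(-1.91*c^2 + 2.93*c + 5.48)^2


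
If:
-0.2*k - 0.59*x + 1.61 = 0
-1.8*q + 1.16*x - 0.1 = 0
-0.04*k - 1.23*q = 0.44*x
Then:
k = 8.72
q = -0.20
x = -0.23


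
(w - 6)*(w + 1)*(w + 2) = w^3 - 3*w^2 - 16*w - 12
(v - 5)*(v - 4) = v^2 - 9*v + 20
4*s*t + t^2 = t*(4*s + t)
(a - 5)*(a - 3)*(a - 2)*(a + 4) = a^4 - 6*a^3 - 9*a^2 + 94*a - 120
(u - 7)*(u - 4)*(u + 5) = u^3 - 6*u^2 - 27*u + 140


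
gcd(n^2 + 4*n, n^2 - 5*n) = n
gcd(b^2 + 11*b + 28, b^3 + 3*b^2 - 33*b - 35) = b + 7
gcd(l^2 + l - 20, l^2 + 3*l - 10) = l + 5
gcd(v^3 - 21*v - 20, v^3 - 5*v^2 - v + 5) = v^2 - 4*v - 5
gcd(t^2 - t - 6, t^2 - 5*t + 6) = t - 3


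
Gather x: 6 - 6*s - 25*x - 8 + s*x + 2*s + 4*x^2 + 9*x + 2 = -4*s + 4*x^2 + x*(s - 16)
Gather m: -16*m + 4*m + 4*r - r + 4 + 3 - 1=-12*m + 3*r + 6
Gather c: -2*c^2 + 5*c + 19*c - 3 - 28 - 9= -2*c^2 + 24*c - 40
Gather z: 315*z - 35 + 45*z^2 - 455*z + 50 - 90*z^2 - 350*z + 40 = -45*z^2 - 490*z + 55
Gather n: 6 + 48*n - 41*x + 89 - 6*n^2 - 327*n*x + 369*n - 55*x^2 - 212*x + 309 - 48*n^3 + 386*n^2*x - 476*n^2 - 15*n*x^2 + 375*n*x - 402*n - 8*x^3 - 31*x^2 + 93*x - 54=-48*n^3 + n^2*(386*x - 482) + n*(-15*x^2 + 48*x + 15) - 8*x^3 - 86*x^2 - 160*x + 350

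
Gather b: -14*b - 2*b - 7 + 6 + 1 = -16*b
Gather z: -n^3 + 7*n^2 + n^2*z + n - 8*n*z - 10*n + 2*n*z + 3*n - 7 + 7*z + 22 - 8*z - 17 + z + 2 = -n^3 + 7*n^2 - 6*n + z*(n^2 - 6*n)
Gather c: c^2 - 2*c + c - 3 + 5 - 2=c^2 - c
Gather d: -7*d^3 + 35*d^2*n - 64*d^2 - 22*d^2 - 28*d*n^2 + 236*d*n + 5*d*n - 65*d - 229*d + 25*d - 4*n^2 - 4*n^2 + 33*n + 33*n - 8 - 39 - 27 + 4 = -7*d^3 + d^2*(35*n - 86) + d*(-28*n^2 + 241*n - 269) - 8*n^2 + 66*n - 70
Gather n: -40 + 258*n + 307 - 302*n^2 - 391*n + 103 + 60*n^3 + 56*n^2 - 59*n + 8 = 60*n^3 - 246*n^2 - 192*n + 378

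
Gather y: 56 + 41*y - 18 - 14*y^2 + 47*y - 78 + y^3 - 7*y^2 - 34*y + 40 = y^3 - 21*y^2 + 54*y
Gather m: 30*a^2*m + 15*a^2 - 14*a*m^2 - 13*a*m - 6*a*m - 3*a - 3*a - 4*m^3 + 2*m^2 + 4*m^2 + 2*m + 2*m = 15*a^2 - 6*a - 4*m^3 + m^2*(6 - 14*a) + m*(30*a^2 - 19*a + 4)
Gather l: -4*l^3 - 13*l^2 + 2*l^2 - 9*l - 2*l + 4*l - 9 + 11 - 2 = -4*l^3 - 11*l^2 - 7*l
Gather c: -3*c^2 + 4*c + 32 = -3*c^2 + 4*c + 32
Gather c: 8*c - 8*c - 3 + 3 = 0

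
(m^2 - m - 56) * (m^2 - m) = m^4 - 2*m^3 - 55*m^2 + 56*m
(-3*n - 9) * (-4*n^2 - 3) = 12*n^3 + 36*n^2 + 9*n + 27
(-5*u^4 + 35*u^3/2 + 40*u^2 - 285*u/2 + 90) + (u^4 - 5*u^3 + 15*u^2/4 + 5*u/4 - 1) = -4*u^4 + 25*u^3/2 + 175*u^2/4 - 565*u/4 + 89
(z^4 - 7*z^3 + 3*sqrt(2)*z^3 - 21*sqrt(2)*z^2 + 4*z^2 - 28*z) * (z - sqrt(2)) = z^5 - 7*z^4 + 2*sqrt(2)*z^4 - 14*sqrt(2)*z^3 - 2*z^3 - 4*sqrt(2)*z^2 + 14*z^2 + 28*sqrt(2)*z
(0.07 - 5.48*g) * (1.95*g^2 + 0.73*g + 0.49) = -10.686*g^3 - 3.8639*g^2 - 2.6341*g + 0.0343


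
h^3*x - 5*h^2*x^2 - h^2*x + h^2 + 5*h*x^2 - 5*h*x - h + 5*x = (h - 1)*(h - 5*x)*(h*x + 1)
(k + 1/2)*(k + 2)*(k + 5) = k^3 + 15*k^2/2 + 27*k/2 + 5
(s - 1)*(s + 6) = s^2 + 5*s - 6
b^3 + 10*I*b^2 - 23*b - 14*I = (b + I)*(b + 2*I)*(b + 7*I)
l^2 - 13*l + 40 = (l - 8)*(l - 5)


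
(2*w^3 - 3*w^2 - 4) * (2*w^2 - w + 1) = 4*w^5 - 8*w^4 + 5*w^3 - 11*w^2 + 4*w - 4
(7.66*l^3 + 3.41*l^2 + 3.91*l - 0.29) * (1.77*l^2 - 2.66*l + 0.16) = 13.5582*l^5 - 14.3399*l^4 - 0.924300000000001*l^3 - 10.3683*l^2 + 1.397*l - 0.0464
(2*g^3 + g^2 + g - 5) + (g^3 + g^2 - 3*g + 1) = 3*g^3 + 2*g^2 - 2*g - 4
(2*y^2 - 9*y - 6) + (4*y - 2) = 2*y^2 - 5*y - 8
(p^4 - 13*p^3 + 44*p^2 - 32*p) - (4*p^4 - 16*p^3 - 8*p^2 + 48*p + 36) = -3*p^4 + 3*p^3 + 52*p^2 - 80*p - 36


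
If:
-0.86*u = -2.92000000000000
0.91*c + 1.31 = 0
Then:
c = -1.44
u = 3.40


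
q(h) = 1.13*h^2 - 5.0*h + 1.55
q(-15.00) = 330.80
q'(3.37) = 2.62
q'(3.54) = 3.00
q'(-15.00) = -38.90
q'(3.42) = 2.73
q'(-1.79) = -9.05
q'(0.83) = -3.12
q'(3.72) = 3.41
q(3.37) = -2.47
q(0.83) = -1.82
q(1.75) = -3.74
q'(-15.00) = -38.90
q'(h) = 2.26*h - 5.0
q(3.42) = -2.33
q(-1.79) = 14.12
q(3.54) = -1.99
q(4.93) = 4.36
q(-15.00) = 330.80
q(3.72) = -1.41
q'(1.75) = -1.04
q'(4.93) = 6.14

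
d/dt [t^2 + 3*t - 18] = 2*t + 3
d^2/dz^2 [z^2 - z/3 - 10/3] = 2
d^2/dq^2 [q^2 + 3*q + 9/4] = 2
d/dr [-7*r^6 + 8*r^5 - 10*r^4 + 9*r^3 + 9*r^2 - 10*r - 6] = -42*r^5 + 40*r^4 - 40*r^3 + 27*r^2 + 18*r - 10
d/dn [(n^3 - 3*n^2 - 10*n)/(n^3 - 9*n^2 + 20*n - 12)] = 6*(-n^4 + 10*n^3 - 31*n^2 + 12*n + 20)/(n^6 - 18*n^5 + 121*n^4 - 384*n^3 + 616*n^2 - 480*n + 144)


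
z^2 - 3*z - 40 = (z - 8)*(z + 5)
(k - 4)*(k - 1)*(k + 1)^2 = k^4 - 3*k^3 - 5*k^2 + 3*k + 4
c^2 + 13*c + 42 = (c + 6)*(c + 7)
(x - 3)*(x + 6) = x^2 + 3*x - 18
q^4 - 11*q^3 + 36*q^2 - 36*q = q*(q - 6)*(q - 3)*(q - 2)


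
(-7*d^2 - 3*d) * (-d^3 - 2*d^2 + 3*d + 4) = 7*d^5 + 17*d^4 - 15*d^3 - 37*d^2 - 12*d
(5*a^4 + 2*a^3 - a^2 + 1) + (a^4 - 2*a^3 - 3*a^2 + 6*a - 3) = 6*a^4 - 4*a^2 + 6*a - 2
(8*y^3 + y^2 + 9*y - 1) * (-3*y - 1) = -24*y^4 - 11*y^3 - 28*y^2 - 6*y + 1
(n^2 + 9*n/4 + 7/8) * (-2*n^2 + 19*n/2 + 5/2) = -2*n^4 + 5*n^3 + 177*n^2/8 + 223*n/16 + 35/16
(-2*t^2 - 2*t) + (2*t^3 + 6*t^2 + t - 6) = 2*t^3 + 4*t^2 - t - 6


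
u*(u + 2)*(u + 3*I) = u^3 + 2*u^2 + 3*I*u^2 + 6*I*u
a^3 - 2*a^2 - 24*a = a*(a - 6)*(a + 4)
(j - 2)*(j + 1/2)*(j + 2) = j^3 + j^2/2 - 4*j - 2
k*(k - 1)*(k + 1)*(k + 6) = k^4 + 6*k^3 - k^2 - 6*k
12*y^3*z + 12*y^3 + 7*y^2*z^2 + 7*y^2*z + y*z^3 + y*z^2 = (3*y + z)*(4*y + z)*(y*z + y)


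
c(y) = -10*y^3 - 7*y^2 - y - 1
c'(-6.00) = -997.00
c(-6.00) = 1913.00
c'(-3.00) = -229.00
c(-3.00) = 209.00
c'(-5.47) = -822.05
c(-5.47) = 1431.70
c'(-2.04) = -97.29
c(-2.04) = 56.81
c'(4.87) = -780.69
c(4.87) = -1326.90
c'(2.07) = -158.53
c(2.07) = -121.76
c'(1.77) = -119.77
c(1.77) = -80.15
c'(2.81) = -277.22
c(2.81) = -280.96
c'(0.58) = -19.21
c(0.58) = -5.89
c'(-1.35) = -36.78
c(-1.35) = 12.20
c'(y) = -30*y^2 - 14*y - 1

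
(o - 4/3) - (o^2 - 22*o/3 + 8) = -o^2 + 25*o/3 - 28/3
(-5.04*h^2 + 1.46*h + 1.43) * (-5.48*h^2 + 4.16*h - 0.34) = 27.6192*h^4 - 28.9672*h^3 - 0.0492000000000001*h^2 + 5.4524*h - 0.4862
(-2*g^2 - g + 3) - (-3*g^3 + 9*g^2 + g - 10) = 3*g^3 - 11*g^2 - 2*g + 13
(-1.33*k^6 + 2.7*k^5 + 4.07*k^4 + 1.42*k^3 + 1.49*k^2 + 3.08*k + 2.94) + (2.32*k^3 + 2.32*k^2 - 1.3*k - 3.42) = -1.33*k^6 + 2.7*k^5 + 4.07*k^4 + 3.74*k^3 + 3.81*k^2 + 1.78*k - 0.48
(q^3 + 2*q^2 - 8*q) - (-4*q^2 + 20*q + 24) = q^3 + 6*q^2 - 28*q - 24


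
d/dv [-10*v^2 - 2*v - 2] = -20*v - 2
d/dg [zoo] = 0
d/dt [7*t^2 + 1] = 14*t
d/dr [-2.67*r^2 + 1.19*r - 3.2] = 1.19 - 5.34*r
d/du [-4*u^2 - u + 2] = -8*u - 1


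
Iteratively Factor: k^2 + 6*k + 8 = (k + 2)*(k + 4)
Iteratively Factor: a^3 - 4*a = (a)*(a^2 - 4) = a*(a - 2)*(a + 2)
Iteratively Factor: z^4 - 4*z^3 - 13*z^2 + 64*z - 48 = (z - 3)*(z^3 - z^2 - 16*z + 16) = (z - 3)*(z - 1)*(z^2 - 16) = (z - 3)*(z - 1)*(z + 4)*(z - 4)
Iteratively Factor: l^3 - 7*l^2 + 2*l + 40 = (l + 2)*(l^2 - 9*l + 20) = (l - 5)*(l + 2)*(l - 4)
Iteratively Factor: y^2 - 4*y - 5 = (y - 5)*(y + 1)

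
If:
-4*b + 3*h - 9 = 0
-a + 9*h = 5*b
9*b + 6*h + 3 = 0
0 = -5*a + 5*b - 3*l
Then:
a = 312/17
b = -21/17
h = 23/17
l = -555/17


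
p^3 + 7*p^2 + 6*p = p*(p + 1)*(p + 6)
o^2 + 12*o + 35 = (o + 5)*(o + 7)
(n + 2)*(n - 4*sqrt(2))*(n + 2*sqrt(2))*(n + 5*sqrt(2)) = n^4 + 2*n^3 + 3*sqrt(2)*n^3 - 36*n^2 + 6*sqrt(2)*n^2 - 80*sqrt(2)*n - 72*n - 160*sqrt(2)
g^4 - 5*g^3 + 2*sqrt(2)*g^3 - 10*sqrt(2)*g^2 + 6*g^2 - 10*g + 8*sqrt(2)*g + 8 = (g - 4)*(g - 1)*(g + sqrt(2))^2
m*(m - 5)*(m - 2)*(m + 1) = m^4 - 6*m^3 + 3*m^2 + 10*m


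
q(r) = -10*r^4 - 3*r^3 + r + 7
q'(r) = -40*r^3 - 9*r^2 + 1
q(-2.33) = -252.11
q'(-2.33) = 458.11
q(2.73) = -606.77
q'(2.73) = -879.93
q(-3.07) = -797.55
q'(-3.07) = 1073.55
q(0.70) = 4.27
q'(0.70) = -17.13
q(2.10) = -213.16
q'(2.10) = -409.13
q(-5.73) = -10214.33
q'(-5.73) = 7230.80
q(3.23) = -1179.32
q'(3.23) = -1440.83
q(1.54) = -58.66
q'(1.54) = -166.43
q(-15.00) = -496133.00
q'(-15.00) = 132976.00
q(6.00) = -13595.00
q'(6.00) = -8963.00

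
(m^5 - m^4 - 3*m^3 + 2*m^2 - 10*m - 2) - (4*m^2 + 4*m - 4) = m^5 - m^4 - 3*m^3 - 2*m^2 - 14*m + 2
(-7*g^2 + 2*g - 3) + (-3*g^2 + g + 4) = -10*g^2 + 3*g + 1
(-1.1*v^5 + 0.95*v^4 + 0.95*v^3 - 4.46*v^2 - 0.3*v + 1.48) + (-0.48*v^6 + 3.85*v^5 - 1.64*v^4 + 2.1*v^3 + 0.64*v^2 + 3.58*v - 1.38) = -0.48*v^6 + 2.75*v^5 - 0.69*v^4 + 3.05*v^3 - 3.82*v^2 + 3.28*v + 0.1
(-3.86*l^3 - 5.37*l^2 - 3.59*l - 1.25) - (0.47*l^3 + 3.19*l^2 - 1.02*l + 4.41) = -4.33*l^3 - 8.56*l^2 - 2.57*l - 5.66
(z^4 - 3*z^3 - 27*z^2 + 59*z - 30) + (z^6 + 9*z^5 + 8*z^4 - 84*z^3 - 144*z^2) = z^6 + 9*z^5 + 9*z^4 - 87*z^3 - 171*z^2 + 59*z - 30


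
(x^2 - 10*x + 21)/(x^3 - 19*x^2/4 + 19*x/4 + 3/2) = 4*(x - 7)/(4*x^2 - 7*x - 2)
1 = 1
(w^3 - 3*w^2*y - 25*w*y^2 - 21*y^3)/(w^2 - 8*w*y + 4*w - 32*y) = (w^3 - 3*w^2*y - 25*w*y^2 - 21*y^3)/(w^2 - 8*w*y + 4*w - 32*y)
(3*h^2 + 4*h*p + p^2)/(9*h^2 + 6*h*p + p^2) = (h + p)/(3*h + p)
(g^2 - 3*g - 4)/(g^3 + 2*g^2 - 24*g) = (g + 1)/(g*(g + 6))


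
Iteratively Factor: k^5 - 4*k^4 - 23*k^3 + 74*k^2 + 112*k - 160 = (k + 4)*(k^4 - 8*k^3 + 9*k^2 + 38*k - 40) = (k - 4)*(k + 4)*(k^3 - 4*k^2 - 7*k + 10) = (k - 4)*(k + 2)*(k + 4)*(k^2 - 6*k + 5) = (k - 4)*(k - 1)*(k + 2)*(k + 4)*(k - 5)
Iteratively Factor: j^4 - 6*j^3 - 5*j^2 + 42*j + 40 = (j + 2)*(j^3 - 8*j^2 + 11*j + 20) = (j + 1)*(j + 2)*(j^2 - 9*j + 20) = (j - 5)*(j + 1)*(j + 2)*(j - 4)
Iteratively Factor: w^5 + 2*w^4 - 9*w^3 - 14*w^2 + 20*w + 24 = (w + 1)*(w^4 + w^3 - 10*w^2 - 4*w + 24) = (w + 1)*(w + 3)*(w^3 - 2*w^2 - 4*w + 8) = (w - 2)*(w + 1)*(w + 3)*(w^2 - 4) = (w - 2)^2*(w + 1)*(w + 3)*(w + 2)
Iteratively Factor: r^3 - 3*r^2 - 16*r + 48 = (r - 3)*(r^2 - 16) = (r - 4)*(r - 3)*(r + 4)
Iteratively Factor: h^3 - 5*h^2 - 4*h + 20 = (h - 2)*(h^2 - 3*h - 10) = (h - 2)*(h + 2)*(h - 5)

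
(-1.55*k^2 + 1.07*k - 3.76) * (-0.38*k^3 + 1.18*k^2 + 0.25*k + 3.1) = 0.589*k^5 - 2.2356*k^4 + 2.3039*k^3 - 8.9743*k^2 + 2.377*k - 11.656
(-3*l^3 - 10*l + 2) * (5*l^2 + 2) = -15*l^5 - 56*l^3 + 10*l^2 - 20*l + 4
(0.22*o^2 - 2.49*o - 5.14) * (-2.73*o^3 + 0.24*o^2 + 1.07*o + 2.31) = -0.6006*o^5 + 6.8505*o^4 + 13.67*o^3 - 3.3897*o^2 - 11.2517*o - 11.8734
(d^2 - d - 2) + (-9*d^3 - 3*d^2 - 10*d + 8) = -9*d^3 - 2*d^2 - 11*d + 6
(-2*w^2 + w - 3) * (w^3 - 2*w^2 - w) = -2*w^5 + 5*w^4 - 3*w^3 + 5*w^2 + 3*w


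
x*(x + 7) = x^2 + 7*x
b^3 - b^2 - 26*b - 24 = (b - 6)*(b + 1)*(b + 4)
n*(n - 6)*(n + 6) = n^3 - 36*n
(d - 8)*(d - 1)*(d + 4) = d^3 - 5*d^2 - 28*d + 32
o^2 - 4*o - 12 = (o - 6)*(o + 2)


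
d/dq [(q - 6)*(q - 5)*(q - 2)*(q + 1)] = 4*q^3 - 36*q^2 + 78*q - 8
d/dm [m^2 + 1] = 2*m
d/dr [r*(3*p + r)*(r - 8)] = 6*p*r - 24*p + 3*r^2 - 16*r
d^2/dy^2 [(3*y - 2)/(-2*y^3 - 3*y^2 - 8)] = 6*(-12*y^2*(y + 1)^2*(3*y - 2) + (6*y^2 + 6*y + (2*y + 1)*(3*y - 2))*(2*y^3 + 3*y^2 + 8))/(2*y^3 + 3*y^2 + 8)^3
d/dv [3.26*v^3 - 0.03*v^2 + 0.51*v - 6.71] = 9.78*v^2 - 0.06*v + 0.51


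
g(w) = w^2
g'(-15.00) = -30.00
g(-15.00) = 225.00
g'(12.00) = 24.00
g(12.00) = 144.00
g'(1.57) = 3.14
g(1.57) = 2.46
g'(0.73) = 1.46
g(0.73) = 0.53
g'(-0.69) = -1.38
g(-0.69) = 0.48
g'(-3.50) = -7.00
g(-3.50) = 12.25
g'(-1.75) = -3.50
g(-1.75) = 3.06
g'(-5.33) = -10.66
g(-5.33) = 28.41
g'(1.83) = 3.66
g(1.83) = 3.35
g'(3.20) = 6.40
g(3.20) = 10.24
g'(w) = 2*w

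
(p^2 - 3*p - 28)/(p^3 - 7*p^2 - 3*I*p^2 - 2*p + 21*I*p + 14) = (p + 4)/(p^2 - 3*I*p - 2)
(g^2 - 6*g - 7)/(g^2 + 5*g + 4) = (g - 7)/(g + 4)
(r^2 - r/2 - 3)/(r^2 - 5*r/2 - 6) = (r - 2)/(r - 4)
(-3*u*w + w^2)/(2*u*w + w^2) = (-3*u + w)/(2*u + w)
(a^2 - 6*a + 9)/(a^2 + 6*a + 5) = (a^2 - 6*a + 9)/(a^2 + 6*a + 5)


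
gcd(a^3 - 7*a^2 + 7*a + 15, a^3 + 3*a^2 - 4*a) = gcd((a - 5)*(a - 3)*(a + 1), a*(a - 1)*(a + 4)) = 1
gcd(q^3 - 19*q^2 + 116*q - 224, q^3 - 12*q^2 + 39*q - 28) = q^2 - 11*q + 28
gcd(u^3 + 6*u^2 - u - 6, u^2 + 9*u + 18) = u + 6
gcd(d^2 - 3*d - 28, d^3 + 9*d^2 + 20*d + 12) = 1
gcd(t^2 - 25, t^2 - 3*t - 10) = t - 5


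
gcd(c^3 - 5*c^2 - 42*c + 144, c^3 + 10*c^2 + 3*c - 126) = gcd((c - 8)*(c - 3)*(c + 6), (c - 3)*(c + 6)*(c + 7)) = c^2 + 3*c - 18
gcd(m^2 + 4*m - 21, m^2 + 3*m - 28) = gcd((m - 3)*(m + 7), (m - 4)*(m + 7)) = m + 7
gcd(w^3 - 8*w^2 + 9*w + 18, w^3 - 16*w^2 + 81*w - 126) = w^2 - 9*w + 18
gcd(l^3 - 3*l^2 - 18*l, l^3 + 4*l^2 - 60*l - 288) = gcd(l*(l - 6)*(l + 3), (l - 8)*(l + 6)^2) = 1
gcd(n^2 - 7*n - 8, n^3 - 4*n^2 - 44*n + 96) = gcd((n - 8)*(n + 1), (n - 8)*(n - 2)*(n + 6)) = n - 8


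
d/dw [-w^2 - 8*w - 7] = -2*w - 8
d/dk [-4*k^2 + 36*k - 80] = 36 - 8*k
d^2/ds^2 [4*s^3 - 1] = 24*s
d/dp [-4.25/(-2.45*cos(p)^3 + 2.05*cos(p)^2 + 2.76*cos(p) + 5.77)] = (31.2375*cos(p)^2 - 17.425*cos(p) - 11.73)*sin(p)/(-2.45*cos(p)^3 + 2.05*cos(p)^2 + 2.76*cos(p) + 5.77)^2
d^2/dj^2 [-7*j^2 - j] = -14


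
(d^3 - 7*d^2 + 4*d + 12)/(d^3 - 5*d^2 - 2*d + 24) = (d^3 - 7*d^2 + 4*d + 12)/(d^3 - 5*d^2 - 2*d + 24)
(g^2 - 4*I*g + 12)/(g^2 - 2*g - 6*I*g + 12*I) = (g + 2*I)/(g - 2)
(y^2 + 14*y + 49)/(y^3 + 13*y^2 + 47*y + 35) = (y + 7)/(y^2 + 6*y + 5)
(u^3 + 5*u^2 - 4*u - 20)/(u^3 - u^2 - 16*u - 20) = (u^2 + 3*u - 10)/(u^2 - 3*u - 10)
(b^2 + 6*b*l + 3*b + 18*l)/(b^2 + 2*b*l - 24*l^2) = (b + 3)/(b - 4*l)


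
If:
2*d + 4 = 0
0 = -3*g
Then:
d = -2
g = 0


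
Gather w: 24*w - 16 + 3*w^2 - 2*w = 3*w^2 + 22*w - 16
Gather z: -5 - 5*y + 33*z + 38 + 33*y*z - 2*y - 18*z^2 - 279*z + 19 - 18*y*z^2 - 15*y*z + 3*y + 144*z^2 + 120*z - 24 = -4*y + z^2*(126 - 18*y) + z*(18*y - 126) + 28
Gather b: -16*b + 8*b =-8*b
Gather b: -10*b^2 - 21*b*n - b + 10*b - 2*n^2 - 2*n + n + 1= -10*b^2 + b*(9 - 21*n) - 2*n^2 - n + 1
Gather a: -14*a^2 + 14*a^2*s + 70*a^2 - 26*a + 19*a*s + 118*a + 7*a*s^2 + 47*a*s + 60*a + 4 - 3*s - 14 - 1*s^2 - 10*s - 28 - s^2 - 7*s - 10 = a^2*(14*s + 56) + a*(7*s^2 + 66*s + 152) - 2*s^2 - 20*s - 48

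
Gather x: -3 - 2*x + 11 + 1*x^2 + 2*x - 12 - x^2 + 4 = 0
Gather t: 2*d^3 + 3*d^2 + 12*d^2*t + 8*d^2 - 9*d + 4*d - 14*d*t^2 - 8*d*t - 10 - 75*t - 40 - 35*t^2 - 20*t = 2*d^3 + 11*d^2 - 5*d + t^2*(-14*d - 35) + t*(12*d^2 - 8*d - 95) - 50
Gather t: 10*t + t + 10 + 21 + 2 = 11*t + 33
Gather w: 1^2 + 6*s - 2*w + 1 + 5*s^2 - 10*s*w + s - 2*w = 5*s^2 + 7*s + w*(-10*s - 4) + 2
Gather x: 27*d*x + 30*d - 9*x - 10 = 30*d + x*(27*d - 9) - 10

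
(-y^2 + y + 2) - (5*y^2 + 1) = -6*y^2 + y + 1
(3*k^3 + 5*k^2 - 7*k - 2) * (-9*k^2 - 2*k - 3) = -27*k^5 - 51*k^4 + 44*k^3 + 17*k^2 + 25*k + 6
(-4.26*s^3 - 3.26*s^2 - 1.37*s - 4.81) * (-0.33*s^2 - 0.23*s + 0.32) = 1.4058*s^5 + 2.0556*s^4 - 0.1613*s^3 + 0.8592*s^2 + 0.6679*s - 1.5392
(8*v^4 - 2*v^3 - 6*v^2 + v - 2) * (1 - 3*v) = -24*v^5 + 14*v^4 + 16*v^3 - 9*v^2 + 7*v - 2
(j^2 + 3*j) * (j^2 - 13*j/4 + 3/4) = j^4 - j^3/4 - 9*j^2 + 9*j/4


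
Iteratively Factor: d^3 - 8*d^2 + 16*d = (d - 4)*(d^2 - 4*d) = d*(d - 4)*(d - 4)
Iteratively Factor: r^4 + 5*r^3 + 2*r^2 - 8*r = (r)*(r^3 + 5*r^2 + 2*r - 8) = r*(r + 2)*(r^2 + 3*r - 4) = r*(r + 2)*(r + 4)*(r - 1)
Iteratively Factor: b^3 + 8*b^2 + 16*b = (b + 4)*(b^2 + 4*b) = b*(b + 4)*(b + 4)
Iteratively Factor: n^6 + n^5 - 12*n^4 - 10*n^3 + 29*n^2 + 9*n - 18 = (n - 3)*(n^5 + 4*n^4 - 10*n^2 - n + 6) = (n - 3)*(n - 1)*(n^4 + 5*n^3 + 5*n^2 - 5*n - 6) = (n - 3)*(n - 1)*(n + 1)*(n^3 + 4*n^2 + n - 6) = (n - 3)*(n - 1)*(n + 1)*(n + 3)*(n^2 + n - 2) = (n - 3)*(n - 1)*(n + 1)*(n + 2)*(n + 3)*(n - 1)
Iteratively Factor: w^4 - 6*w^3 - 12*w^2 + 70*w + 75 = (w + 1)*(w^3 - 7*w^2 - 5*w + 75) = (w - 5)*(w + 1)*(w^2 - 2*w - 15) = (w - 5)*(w + 1)*(w + 3)*(w - 5)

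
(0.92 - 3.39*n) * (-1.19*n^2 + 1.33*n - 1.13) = 4.0341*n^3 - 5.6035*n^2 + 5.0543*n - 1.0396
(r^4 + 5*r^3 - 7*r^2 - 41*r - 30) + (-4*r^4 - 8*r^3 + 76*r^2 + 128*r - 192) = -3*r^4 - 3*r^3 + 69*r^2 + 87*r - 222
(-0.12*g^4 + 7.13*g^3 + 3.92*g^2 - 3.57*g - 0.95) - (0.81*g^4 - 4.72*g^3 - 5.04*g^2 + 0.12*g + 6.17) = -0.93*g^4 + 11.85*g^3 + 8.96*g^2 - 3.69*g - 7.12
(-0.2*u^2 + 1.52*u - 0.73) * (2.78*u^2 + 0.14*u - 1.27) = -0.556*u^4 + 4.1976*u^3 - 1.5626*u^2 - 2.0326*u + 0.9271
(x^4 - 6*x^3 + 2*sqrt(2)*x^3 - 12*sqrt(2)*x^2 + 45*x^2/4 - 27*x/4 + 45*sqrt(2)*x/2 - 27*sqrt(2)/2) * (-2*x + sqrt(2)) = -2*x^5 - 3*sqrt(2)*x^4 + 12*x^4 - 37*x^3/2 + 18*sqrt(2)*x^3 - 135*sqrt(2)*x^2/4 - 21*x^2/2 + 81*sqrt(2)*x/4 + 45*x - 27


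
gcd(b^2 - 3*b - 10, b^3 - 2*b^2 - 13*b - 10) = b^2 - 3*b - 10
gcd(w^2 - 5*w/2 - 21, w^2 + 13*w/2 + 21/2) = w + 7/2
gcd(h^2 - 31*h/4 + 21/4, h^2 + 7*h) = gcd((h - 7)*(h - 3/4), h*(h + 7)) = 1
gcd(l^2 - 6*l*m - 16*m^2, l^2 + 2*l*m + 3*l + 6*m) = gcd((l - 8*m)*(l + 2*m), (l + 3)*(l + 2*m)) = l + 2*m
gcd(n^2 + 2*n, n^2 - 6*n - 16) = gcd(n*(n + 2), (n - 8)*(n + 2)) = n + 2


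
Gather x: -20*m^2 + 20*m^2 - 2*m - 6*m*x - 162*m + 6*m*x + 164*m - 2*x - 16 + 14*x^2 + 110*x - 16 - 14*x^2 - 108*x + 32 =0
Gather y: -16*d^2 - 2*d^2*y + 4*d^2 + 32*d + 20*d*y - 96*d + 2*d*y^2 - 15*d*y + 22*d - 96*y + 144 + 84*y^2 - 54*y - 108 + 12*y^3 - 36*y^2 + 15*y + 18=-12*d^2 - 42*d + 12*y^3 + y^2*(2*d + 48) + y*(-2*d^2 + 5*d - 135) + 54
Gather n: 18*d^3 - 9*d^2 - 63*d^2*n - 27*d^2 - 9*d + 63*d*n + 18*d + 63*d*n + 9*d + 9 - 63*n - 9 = 18*d^3 - 36*d^2 + 18*d + n*(-63*d^2 + 126*d - 63)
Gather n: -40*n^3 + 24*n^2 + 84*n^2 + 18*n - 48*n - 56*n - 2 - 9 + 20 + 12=-40*n^3 + 108*n^2 - 86*n + 21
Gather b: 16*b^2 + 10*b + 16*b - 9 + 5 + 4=16*b^2 + 26*b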